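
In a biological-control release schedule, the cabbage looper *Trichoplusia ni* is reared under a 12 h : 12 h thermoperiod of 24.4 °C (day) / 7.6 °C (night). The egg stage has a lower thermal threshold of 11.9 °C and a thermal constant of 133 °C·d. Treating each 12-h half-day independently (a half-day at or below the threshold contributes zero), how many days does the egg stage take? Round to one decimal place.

Day half: max(0, 24.4 − 11.9) × 0.5 = 12.5 × 0.5 = 6.25 DD.
Night half: max(0, 7.6 − 11.9) × 0.5 = 0.0 × 0.5 = 0.00 DD.
Per 24 h: 6.25 DD/day.
Duration = 133 / 6.25 = 21.280 ≈ 21.3 days.

21.3 days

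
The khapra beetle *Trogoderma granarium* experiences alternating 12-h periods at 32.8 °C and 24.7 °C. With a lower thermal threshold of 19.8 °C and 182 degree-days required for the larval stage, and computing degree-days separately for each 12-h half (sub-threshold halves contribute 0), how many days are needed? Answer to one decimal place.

Day half: max(0, 32.8 − 19.8) × 0.5 = 13.0 × 0.5 = 6.50 DD.
Night half: max(0, 24.7 − 19.8) × 0.5 = 4.9 × 0.5 = 2.45 DD.
Per 24 h: 8.95 DD/day.
Duration = 182 / 8.95 = 20.335 ≈ 20.3 days.

20.3 days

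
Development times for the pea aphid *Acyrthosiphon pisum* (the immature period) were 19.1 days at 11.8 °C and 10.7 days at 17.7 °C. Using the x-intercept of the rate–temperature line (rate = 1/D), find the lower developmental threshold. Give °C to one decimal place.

4.3 °C

Linear rate model ⇒ the product D·(T − T_b) is constant across temperatures.
19.1·(11.8 − T_b) = 10.7·(17.7 − T_b)
T_b = (19.1·11.8 − 10.7·17.7) / (19.1 − 10.7) = 35.99 / 8.4 = 4.285 °C ≈ 4.3 °C.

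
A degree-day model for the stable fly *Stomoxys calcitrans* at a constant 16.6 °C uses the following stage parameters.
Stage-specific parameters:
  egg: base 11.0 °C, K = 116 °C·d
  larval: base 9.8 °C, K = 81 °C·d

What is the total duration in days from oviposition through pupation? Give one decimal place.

32.6 days

egg: 116 / (16.6 − 11.0) = 116 / 5.6 = 20.714 d.
larval: 81 / (16.6 − 9.8) = 81 / 6.8 = 11.912 d.
Sum = 32.626 ≈ 32.6 days.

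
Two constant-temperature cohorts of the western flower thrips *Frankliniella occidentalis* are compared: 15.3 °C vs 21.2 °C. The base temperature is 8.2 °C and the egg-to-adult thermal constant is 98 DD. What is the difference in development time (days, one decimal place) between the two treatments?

6.3 days

At 15.3 °C: 98 / (15.3 − 8.2) = 98 / 7.1 = 13.803 d.
At 21.2 °C: 98 / (21.2 − 8.2) = 98 / 13.0 = 7.538 d.
Difference = |13.803 − 7.538| = 6.264 ≈ 6.3 days.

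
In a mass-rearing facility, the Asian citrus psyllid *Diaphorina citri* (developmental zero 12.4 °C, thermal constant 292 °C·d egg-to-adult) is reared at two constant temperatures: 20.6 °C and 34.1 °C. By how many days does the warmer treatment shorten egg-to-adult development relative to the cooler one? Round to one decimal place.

22.2 days

At 20.6 °C: 292 / (20.6 − 12.4) = 292 / 8.2 = 35.610 d.
At 34.1 °C: 292 / (34.1 − 12.4) = 292 / 21.7 = 13.456 d.
Difference = |35.610 − 13.456| = 22.154 ≈ 22.2 days.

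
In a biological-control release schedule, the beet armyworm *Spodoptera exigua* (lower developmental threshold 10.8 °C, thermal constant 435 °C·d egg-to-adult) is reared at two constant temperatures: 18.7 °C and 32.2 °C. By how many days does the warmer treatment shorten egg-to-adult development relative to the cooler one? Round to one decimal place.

At 18.7 °C: 435 / (18.7 − 10.8) = 435 / 7.9 = 55.063 d.
At 32.2 °C: 435 / (32.2 − 10.8) = 435 / 21.4 = 20.327 d.
Difference = |55.063 − 20.327| = 34.736 ≈ 34.7 days.

34.7 days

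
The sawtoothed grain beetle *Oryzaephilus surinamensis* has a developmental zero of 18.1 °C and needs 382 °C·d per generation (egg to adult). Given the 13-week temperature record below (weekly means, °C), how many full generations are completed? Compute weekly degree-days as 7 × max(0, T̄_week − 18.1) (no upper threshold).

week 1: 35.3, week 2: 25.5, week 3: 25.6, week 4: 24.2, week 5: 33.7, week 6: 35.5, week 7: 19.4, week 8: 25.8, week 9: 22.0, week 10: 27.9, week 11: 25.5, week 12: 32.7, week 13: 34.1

Weekly DD (7 × max(0, T̄ − 18.1)): 120.4, 51.8, 52.5, 42.7, 109.2, 121.8, 9.1, 53.9, 27.3, 68.6, 51.8, 102.2, 112.0.
Season total = 923.3 DD.
Complete generations = ⌊923.3 / 382⌋ = 2.

2 generations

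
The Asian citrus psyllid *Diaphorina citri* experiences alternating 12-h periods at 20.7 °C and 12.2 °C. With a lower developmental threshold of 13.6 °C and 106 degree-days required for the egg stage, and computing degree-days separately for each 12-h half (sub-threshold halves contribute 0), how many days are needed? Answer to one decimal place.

29.9 days

Day half: max(0, 20.7 − 13.6) × 0.5 = 7.1 × 0.5 = 3.55 DD.
Night half: max(0, 12.2 − 13.6) × 0.5 = 0.0 × 0.5 = 0.00 DD.
Per 24 h: 3.55 DD/day.
Duration = 106 / 3.55 = 29.859 ≈ 29.9 days.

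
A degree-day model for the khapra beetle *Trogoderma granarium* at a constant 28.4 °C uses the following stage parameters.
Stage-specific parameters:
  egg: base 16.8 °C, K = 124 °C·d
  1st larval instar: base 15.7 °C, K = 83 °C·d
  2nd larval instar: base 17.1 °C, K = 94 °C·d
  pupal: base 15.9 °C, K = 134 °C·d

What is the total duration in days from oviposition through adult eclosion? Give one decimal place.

36.3 days

egg: 124 / (28.4 − 16.8) = 124 / 11.6 = 10.690 d.
1st larval instar: 83 / (28.4 − 15.7) = 83 / 12.7 = 6.535 d.
2nd larval instar: 94 / (28.4 − 17.1) = 94 / 11.3 = 8.319 d.
pupal: 134 / (28.4 − 15.9) = 134 / 12.5 = 10.720 d.
Sum = 36.264 ≈ 36.3 days.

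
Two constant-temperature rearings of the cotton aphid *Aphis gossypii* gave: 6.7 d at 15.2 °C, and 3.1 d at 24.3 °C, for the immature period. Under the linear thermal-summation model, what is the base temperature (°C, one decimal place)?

7.4 °C

Linear rate model ⇒ the product D·(T − T_b) is constant across temperatures.
6.7·(15.2 − T_b) = 3.1·(24.3 − T_b)
T_b = (6.7·15.2 − 3.1·24.3) / (6.7 − 3.1) = 26.51 / 3.6 = 7.364 °C ≈ 7.4 °C.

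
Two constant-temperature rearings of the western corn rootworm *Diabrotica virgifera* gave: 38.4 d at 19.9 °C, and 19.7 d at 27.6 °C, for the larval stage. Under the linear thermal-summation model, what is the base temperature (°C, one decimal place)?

Under the model K = D·(T − T_b), so D₁·(T₁ − T_b) = D₂·(T₂ − T_b).
38.4·(19.9 − T_b) = 19.7·(27.6 − T_b)
T_b = (38.4·19.9 − 19.7·27.6) / (38.4 − 19.7) = 220.44 / 18.7 = 11.788 °C ≈ 11.8 °C.

11.8 °C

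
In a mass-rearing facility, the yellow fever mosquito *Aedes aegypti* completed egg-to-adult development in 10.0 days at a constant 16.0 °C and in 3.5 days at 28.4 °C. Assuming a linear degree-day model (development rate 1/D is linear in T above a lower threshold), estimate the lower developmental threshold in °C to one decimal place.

9.3 °C

Linear rate model ⇒ the product D·(T − T_b) is constant across temperatures.
10.0·(16.0 − T_b) = 3.5·(28.4 − T_b)
T_b = (10.0·16.0 − 3.5·28.4) / (10.0 − 3.5) = 60.60 / 6.5 = 9.323 °C ≈ 9.3 °C.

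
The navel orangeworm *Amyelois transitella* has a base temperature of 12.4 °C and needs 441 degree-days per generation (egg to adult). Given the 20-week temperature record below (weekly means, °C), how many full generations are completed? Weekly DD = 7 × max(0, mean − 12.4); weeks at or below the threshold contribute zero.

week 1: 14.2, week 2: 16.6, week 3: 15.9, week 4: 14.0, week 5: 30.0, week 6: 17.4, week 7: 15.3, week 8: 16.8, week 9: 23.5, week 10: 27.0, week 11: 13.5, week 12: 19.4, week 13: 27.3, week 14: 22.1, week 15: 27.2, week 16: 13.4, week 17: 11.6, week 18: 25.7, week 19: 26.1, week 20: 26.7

Weekly DD (7 × max(0, T̄ − 12.4)): 12.6, 29.4, 24.5, 11.2, 123.2, 35.0, 20.3, 30.8, 77.7, 102.2, 7.7, 49.0, 104.3, 67.9, 103.6, 7.0, 0.0, 93.1, 95.9, 100.1.
Season total = 1095.5 DD.
Complete generations = ⌊1095.5 / 441⌋ = 2.

2 generations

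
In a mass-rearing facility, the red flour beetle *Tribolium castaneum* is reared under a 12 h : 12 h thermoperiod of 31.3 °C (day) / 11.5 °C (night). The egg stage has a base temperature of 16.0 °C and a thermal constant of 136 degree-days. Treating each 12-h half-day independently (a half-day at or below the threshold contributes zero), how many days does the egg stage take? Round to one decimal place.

17.8 days

Day half: max(0, 31.3 − 16.0) × 0.5 = 15.3 × 0.5 = 7.65 DD.
Night half: max(0, 11.5 − 16.0) × 0.5 = 0.0 × 0.5 = 0.00 DD.
Per 24 h: 7.65 DD/day.
Duration = 136 / 7.65 = 17.778 ≈ 17.8 days.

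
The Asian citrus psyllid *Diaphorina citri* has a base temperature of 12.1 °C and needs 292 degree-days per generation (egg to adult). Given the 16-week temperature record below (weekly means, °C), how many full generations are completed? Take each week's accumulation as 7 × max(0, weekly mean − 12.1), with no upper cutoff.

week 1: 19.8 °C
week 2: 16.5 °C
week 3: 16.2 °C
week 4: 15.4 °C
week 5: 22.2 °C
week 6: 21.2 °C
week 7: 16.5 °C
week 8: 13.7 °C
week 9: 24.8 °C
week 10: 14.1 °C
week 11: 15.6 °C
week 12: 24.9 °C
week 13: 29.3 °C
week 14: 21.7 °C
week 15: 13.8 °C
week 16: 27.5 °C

2 generations

Weekly DD (7 × max(0, T̄ − 12.1)): 53.9, 30.8, 28.7, 23.1, 70.7, 63.7, 30.8, 11.2, 88.9, 14.0, 24.5, 89.6, 120.4, 67.2, 11.9, 107.8.
Season total = 837.2 DD.
Complete generations = ⌊837.2 / 292⌋ = 2.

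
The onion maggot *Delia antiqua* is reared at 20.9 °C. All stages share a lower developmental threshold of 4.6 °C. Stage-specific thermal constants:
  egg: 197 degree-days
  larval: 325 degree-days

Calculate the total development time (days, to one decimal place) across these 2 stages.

32.0 days

Daily accumulation at 20.9 °C = 20.9 − 4.6 = 16.3 DD/day.
Total K = 197 + 325 = 522 DD.
Total duration = 522 / 16.3 = 32.025 ≈ 32.0 days.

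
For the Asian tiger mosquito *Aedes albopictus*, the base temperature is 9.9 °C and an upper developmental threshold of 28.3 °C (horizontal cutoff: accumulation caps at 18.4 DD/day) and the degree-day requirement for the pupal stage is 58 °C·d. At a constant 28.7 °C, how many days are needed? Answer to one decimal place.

3.2 days

Temperature 28.7 °C exceeds the upper threshold, so daily accumulation caps at 28.3 − 9.9 = 18.4 DD/day.
Duration = 58 / 18.4 = 3.152 ≈ 3.2 days.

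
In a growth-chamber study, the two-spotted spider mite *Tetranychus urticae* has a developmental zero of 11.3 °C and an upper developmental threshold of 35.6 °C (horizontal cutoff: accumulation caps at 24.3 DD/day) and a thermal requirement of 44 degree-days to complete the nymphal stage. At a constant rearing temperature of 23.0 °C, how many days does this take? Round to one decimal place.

3.8 days

Daily accumulation = 23.0 − 11.3 = 11.7 DD/day.
Duration = 44 / 11.7 = 3.761 ≈ 3.8 days.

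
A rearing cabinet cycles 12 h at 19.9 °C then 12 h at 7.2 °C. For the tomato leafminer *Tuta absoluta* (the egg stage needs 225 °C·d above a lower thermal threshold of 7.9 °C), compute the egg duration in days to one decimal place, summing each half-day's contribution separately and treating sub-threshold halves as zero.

37.5 days

Day half: max(0, 19.9 − 7.9) × 0.5 = 12.0 × 0.5 = 6.00 DD.
Night half: max(0, 7.2 − 7.9) × 0.5 = 0.0 × 0.5 = 0.00 DD.
Per 24 h: 6.00 DD/day.
Duration = 225 / 6.00 = 37.500 ≈ 37.5 days.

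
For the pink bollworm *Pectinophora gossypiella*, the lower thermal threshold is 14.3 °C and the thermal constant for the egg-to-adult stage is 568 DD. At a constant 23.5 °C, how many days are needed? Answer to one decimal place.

Daily accumulation = 23.5 − 14.3 = 9.2 DD/day.
Duration = 568 / 9.2 = 61.739 ≈ 61.7 days.

61.7 days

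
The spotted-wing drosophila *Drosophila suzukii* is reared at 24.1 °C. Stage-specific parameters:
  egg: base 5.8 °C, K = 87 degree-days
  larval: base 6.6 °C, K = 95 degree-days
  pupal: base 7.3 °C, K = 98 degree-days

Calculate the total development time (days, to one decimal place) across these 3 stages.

16.0 days

egg: 87 / (24.1 − 5.8) = 87 / 18.3 = 4.754 d.
larval: 95 / (24.1 − 6.6) = 95 / 17.5 = 5.429 d.
pupal: 98 / (24.1 − 7.3) = 98 / 16.8 = 5.833 d.
Sum = 16.016 ≈ 16.0 days.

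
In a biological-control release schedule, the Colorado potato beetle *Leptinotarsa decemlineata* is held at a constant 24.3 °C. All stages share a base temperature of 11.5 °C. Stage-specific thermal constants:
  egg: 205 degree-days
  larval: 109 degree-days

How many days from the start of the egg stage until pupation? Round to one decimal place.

Daily accumulation at 24.3 °C = 24.3 − 11.5 = 12.8 DD/day.
Total K = 205 + 109 = 314 DD.
Total duration = 314 / 12.8 = 24.531 ≈ 24.5 days.

24.5 days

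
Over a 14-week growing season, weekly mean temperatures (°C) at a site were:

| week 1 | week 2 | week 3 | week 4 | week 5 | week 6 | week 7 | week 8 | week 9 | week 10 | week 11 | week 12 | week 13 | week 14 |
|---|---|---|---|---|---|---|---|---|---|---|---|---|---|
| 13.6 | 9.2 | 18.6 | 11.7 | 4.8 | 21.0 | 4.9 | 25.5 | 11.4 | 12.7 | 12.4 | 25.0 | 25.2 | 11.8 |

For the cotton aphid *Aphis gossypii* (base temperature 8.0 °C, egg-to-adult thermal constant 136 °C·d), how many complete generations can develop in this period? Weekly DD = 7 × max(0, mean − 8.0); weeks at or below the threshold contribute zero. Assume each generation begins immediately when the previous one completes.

5 generations

Weekly DD (7 × max(0, T̄ − 8.0)): 39.2, 8.4, 74.2, 25.9, 0.0, 91.0, 0.0, 122.5, 23.8, 32.9, 30.8, 119.0, 120.4, 26.6.
Season total = 714.7 DD.
Complete generations = ⌊714.7 / 136⌋ = 5.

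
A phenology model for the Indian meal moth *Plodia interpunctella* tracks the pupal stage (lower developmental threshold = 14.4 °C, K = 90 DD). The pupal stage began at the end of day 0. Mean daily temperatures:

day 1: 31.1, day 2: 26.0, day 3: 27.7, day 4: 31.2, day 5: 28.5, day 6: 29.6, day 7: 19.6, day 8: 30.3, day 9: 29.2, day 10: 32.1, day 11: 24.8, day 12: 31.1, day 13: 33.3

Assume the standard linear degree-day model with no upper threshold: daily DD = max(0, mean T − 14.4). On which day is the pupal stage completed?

day 7

Daily DD above 14.4 °C: 16.7, 11.6, 13.3, 16.8, 14.1, 15.2, 5.2, 15.9, 14.8, 17.7, 10.4, 16.7, 18.9.
Cumulative: 16.7, 28.3, 41.6, 58.4, 72.5, 87.7, 92.9, 108.8, 123.6, 141.3, 151.7, 168.4, 187.3.
The total first reaches 90 DD on day 7.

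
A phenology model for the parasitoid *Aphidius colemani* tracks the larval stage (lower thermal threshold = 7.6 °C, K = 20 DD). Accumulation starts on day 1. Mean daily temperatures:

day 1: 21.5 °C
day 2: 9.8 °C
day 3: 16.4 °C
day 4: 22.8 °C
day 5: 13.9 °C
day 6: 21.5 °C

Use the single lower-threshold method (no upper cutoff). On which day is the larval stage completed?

day 3

Daily DD above 7.6 °C: 13.9, 2.2, 8.8, 15.2, 6.3, 13.9.
Cumulative: 13.9, 16.1, 24.9, 40.1, 46.4, 60.3.
The total first reaches 20 DD on day 3.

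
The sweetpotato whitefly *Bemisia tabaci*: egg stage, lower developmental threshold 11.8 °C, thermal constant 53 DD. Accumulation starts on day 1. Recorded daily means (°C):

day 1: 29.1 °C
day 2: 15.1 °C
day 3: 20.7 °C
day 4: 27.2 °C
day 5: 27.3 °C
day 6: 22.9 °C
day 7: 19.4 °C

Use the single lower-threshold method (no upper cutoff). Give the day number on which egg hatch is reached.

day 5

Daily DD above 11.8 °C: 17.3, 3.3, 8.9, 15.4, 15.5, 11.1, 7.6.
Cumulative: 17.3, 20.6, 29.5, 44.9, 60.4, 71.5, 79.1.
The total first reaches 53 DD on day 5.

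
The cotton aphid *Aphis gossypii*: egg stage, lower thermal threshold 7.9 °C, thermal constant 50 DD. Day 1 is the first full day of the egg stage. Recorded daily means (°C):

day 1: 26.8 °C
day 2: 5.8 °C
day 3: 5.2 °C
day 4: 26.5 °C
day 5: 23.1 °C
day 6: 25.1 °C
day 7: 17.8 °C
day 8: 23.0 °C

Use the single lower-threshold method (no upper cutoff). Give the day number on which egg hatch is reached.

Daily DD above 7.9 °C: 18.9, 0.0, 0.0, 18.6, 15.2, 17.2, 9.9, 15.1.
Cumulative: 18.9, 18.9, 18.9, 37.5, 52.7, 69.9, 79.8, 94.9.
The total first reaches 50 DD on day 5.

day 5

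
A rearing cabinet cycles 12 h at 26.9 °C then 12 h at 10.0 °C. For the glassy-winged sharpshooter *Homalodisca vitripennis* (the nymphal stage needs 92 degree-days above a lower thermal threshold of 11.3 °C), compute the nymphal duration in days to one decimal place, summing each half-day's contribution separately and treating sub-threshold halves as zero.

Day half: max(0, 26.9 − 11.3) × 0.5 = 15.6 × 0.5 = 7.80 DD.
Night half: max(0, 10.0 − 11.3) × 0.5 = 0.0 × 0.5 = 0.00 DD.
Per 24 h: 7.80 DD/day.
Duration = 92 / 7.80 = 11.795 ≈ 11.8 days.

11.8 days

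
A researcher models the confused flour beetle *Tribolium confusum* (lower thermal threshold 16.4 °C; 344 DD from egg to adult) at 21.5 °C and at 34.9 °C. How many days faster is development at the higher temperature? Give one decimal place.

At 21.5 °C: 344 / (21.5 − 16.4) = 344 / 5.1 = 67.451 d.
At 34.9 °C: 344 / (34.9 − 16.4) = 344 / 18.5 = 18.595 d.
Difference = |67.451 − 18.595| = 48.856 ≈ 48.9 days.

48.9 days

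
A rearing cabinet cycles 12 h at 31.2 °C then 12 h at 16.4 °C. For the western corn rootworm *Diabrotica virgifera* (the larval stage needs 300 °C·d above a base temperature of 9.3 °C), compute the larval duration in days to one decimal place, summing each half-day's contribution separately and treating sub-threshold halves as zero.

20.7 days

Day half: max(0, 31.2 − 9.3) × 0.5 = 21.9 × 0.5 = 10.95 DD.
Night half: max(0, 16.4 − 9.3) × 0.5 = 7.1 × 0.5 = 3.55 DD.
Per 24 h: 14.50 DD/day.
Duration = 300 / 14.50 = 20.690 ≈ 20.7 days.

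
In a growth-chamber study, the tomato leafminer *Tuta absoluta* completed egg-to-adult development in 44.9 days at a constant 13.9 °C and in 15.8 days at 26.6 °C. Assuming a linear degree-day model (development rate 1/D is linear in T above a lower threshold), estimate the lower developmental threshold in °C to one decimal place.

7.0 °C

Linear rate model ⇒ the product D·(T − T_b) is constant across temperatures.
44.9·(13.9 − T_b) = 15.8·(26.6 − T_b)
T_b = (44.9·13.9 − 15.8·26.6) / (44.9 − 15.8) = 203.83 / 29.1 = 7.004 °C ≈ 7.0 °C.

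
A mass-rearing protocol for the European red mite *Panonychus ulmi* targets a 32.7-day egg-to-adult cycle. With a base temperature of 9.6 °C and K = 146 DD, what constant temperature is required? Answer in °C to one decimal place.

14.1 °C

Required daily accumulation = 146 / 32.7 = 4.465 DD/day.
T = T_base + 4.465 = 9.6 + 4.465 = 14.065 ≈ 14.1 °C.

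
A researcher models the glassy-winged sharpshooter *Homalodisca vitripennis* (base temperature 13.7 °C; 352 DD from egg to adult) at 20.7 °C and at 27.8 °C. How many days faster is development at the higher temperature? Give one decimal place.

At 20.7 °C: 352 / (20.7 − 13.7) = 352 / 7.0 = 50.286 d.
At 27.8 °C: 352 / (27.8 − 13.7) = 352 / 14.1 = 24.965 d.
Difference = |50.286 − 24.965| = 25.321 ≈ 25.3 days.

25.3 days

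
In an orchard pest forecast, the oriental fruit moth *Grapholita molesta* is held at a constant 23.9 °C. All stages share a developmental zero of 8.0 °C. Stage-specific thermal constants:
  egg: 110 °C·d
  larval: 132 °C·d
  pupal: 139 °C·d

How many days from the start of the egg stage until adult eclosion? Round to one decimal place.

24.0 days

Daily accumulation at 23.9 °C = 23.9 − 8.0 = 15.9 DD/day.
Total K = 110 + 132 + 139 = 381 DD.
Total duration = 381 / 15.9 = 23.962 ≈ 24.0 days.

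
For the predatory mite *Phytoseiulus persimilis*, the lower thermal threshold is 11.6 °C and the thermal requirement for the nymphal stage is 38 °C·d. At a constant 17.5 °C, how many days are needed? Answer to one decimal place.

6.4 days

Daily accumulation = 17.5 − 11.6 = 5.9 DD/day.
Duration = 38 / 5.9 = 6.441 ≈ 6.4 days.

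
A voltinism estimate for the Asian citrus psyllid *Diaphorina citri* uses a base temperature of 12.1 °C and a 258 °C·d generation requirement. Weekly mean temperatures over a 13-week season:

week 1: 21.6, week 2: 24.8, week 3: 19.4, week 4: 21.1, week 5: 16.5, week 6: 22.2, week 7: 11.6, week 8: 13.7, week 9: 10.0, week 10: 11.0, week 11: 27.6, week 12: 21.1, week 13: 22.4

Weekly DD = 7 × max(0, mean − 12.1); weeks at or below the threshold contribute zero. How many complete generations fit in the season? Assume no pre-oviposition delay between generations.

2 generations

Weekly DD (7 × max(0, T̄ − 12.1)): 66.5, 88.9, 51.1, 63.0, 30.8, 70.7, 0.0, 11.2, 0.0, 0.0, 108.5, 63.0, 72.1.
Season total = 625.8 DD.
Complete generations = ⌊625.8 / 258⌋ = 2.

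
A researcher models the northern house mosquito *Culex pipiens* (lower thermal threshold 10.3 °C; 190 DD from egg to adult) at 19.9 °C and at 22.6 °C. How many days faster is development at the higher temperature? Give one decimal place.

At 19.9 °C: 190 / (19.9 − 10.3) = 190 / 9.6 = 19.792 d.
At 22.6 °C: 190 / (22.6 − 10.3) = 190 / 12.3 = 15.447 d.
Difference = |19.792 − 15.447| = 4.345 ≈ 4.3 days.

4.3 days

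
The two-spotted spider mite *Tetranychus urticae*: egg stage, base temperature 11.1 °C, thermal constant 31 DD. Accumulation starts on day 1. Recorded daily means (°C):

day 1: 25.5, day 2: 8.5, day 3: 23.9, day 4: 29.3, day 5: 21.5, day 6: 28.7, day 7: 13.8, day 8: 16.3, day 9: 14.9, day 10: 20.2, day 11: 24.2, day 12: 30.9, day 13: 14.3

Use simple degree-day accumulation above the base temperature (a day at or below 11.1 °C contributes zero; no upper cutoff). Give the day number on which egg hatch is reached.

Daily DD above 11.1 °C: 14.4, 0.0, 12.8, 18.2, 10.4, 17.6, 2.7, 5.2, 3.8, 9.1, 13.1, 19.8, 3.2.
Cumulative: 14.4, 14.4, 27.2, 45.4, 55.8, 73.4, 76.1, 81.3, 85.1, 94.2, 107.3, 127.1, 130.3.
The total first reaches 31 DD on day 4.

day 4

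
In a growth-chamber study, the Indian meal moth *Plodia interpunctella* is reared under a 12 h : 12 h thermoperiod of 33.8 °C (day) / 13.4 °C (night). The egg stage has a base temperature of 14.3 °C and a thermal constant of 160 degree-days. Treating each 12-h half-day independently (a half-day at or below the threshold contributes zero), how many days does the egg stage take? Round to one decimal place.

Day half: max(0, 33.8 − 14.3) × 0.5 = 19.5 × 0.5 = 9.75 DD.
Night half: max(0, 13.4 − 14.3) × 0.5 = 0.0 × 0.5 = 0.00 DD.
Per 24 h: 9.75 DD/day.
Duration = 160 / 9.75 = 16.410 ≈ 16.4 days.

16.4 days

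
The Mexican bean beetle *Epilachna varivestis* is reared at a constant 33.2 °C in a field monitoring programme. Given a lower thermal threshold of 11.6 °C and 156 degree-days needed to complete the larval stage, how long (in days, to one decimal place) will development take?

Daily accumulation = 33.2 − 11.6 = 21.6 DD/day.
Duration = 156 / 21.6 = 7.222 ≈ 7.2 days.

7.2 days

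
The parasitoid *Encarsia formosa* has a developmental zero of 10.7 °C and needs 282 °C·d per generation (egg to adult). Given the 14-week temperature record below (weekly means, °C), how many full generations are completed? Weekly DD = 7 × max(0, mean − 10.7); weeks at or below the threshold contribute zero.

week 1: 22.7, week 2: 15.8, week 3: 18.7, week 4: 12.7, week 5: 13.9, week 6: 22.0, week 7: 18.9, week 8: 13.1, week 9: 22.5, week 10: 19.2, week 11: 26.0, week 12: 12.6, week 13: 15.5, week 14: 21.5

2 generations

Weekly DD (7 × max(0, T̄ − 10.7)): 84.0, 35.7, 56.0, 14.0, 22.4, 79.1, 57.4, 16.8, 82.6, 59.5, 107.1, 13.3, 33.6, 75.6.
Season total = 737.1 DD.
Complete generations = ⌊737.1 / 282⌋ = 2.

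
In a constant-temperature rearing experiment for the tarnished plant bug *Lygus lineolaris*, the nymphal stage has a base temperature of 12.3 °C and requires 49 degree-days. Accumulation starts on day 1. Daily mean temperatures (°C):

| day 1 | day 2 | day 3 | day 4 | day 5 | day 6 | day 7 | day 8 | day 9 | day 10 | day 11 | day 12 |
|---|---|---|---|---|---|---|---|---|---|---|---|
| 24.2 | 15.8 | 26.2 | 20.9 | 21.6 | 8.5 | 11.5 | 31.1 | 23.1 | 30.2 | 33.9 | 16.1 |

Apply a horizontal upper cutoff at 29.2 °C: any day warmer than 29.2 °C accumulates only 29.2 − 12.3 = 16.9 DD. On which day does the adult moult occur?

Daily DD above 12.3 °C (capped at 16.9): 11.9, 3.5, 13.9, 8.6, 9.3, 0.0, 0.0, 16.9, 10.8, 16.9, 16.9, 3.8.
Cumulative: 11.9, 15.4, 29.3, 37.9, 47.2, 47.2, 47.2, 64.1, 74.9, 91.8, 108.7, 112.5.
The total first reaches 49 DD on day 8.

day 8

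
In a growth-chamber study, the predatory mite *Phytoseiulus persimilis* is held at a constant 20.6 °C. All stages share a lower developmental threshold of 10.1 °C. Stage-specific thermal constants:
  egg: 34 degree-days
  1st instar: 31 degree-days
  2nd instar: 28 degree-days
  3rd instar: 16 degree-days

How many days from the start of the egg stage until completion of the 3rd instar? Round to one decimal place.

10.4 days

Daily accumulation at 20.6 °C = 20.6 − 10.1 = 10.5 DD/day.
Total K = 34 + 31 + 28 + 16 = 109 DD.
Total duration = 109 / 10.5 = 10.381 ≈ 10.4 days.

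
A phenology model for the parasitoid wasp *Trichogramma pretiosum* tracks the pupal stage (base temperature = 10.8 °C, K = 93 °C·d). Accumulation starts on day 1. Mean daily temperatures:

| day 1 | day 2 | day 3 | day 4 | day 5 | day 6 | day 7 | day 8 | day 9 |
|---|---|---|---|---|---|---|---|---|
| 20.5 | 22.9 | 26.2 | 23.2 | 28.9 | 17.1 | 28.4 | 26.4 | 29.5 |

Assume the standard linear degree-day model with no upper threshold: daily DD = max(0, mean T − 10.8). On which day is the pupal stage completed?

Daily DD above 10.8 °C: 9.7, 12.1, 15.4, 12.4, 18.1, 6.3, 17.6, 15.6, 18.7.
Cumulative: 9.7, 21.8, 37.2, 49.6, 67.7, 74.0, 91.6, 107.2, 125.9.
The total first reaches 93 DD on day 8.

day 8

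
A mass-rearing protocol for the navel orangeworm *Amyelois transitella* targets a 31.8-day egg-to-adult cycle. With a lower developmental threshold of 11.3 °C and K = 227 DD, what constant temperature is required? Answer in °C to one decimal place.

18.4 °C

Required daily accumulation = 227 / 31.8 = 7.138 DD/day.
T = T_base + 7.138 = 11.3 + 7.138 = 18.438 ≈ 18.4 °C.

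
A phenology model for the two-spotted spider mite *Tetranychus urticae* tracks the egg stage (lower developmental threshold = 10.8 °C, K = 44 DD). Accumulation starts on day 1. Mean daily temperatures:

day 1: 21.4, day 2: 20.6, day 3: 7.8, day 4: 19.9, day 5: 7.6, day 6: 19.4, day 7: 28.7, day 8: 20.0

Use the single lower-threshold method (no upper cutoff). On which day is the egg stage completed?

Daily DD above 10.8 °C: 10.6, 9.8, 0.0, 9.1, 0.0, 8.6, 17.9, 9.2.
Cumulative: 10.6, 20.4, 20.4, 29.5, 29.5, 38.1, 56.0, 65.2.
The total first reaches 44 DD on day 7.

day 7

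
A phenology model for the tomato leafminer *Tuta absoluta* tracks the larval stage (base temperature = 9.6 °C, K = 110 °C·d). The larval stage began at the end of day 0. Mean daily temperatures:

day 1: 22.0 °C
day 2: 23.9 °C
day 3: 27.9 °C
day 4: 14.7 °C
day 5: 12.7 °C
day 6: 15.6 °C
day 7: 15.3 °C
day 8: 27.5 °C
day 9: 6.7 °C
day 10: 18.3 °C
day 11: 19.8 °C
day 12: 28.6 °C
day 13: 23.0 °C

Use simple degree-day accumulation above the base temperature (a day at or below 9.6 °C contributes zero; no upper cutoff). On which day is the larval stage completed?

Daily DD above 9.6 °C: 12.4, 14.3, 18.3, 5.1, 3.1, 6.0, 5.7, 17.9, 0.0, 8.7, 10.2, 19.0, 13.4.
Cumulative: 12.4, 26.7, 45.0, 50.1, 53.2, 59.2, 64.9, 82.8, 82.8, 91.5, 101.7, 120.7, 134.1.
The total first reaches 110 DD on day 12.

day 12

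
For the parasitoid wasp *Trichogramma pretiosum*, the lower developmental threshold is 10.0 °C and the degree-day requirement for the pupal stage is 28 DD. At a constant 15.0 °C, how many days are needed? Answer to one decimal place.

5.6 days

Daily accumulation = 15.0 − 10.0 = 5.0 DD/day.
Duration = 28 / 5.0 = 5.600 ≈ 5.6 days.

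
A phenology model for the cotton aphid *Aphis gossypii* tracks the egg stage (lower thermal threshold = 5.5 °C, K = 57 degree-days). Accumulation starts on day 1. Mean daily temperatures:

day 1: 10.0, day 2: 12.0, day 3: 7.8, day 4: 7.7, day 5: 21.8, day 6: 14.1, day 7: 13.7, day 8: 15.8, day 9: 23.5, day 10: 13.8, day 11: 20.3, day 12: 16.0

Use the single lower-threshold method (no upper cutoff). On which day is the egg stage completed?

day 8

Daily DD above 5.5 °C: 4.5, 6.5, 2.3, 2.2, 16.3, 8.6, 8.2, 10.3, 18.0, 8.3, 14.8, 10.5.
Cumulative: 4.5, 11.0, 13.3, 15.5, 31.8, 40.4, 48.6, 58.9, 76.9, 85.2, 100.0, 110.5.
The total first reaches 57 DD on day 8.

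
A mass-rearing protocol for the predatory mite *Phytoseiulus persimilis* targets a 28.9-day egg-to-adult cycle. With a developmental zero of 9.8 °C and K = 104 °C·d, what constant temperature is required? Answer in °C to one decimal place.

Required daily accumulation = 104 / 28.9 = 3.599 DD/day.
T = T_base + 3.599 = 9.8 + 3.599 = 13.399 ≈ 13.4 °C.

13.4 °C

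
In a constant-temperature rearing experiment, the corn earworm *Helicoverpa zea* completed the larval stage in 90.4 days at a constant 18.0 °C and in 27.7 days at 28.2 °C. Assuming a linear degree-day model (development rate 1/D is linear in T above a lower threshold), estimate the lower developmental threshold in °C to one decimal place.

Equal thermal constants: D₁(T₁ − T_b) = D₂(T₂ − T_b).
90.4·(18.0 − T_b) = 27.7·(28.2 − T_b)
T_b = (90.4·18.0 − 27.7·28.2) / (90.4 − 27.7) = 846.06 / 62.7 = 13.494 °C ≈ 13.5 °C.

13.5 °C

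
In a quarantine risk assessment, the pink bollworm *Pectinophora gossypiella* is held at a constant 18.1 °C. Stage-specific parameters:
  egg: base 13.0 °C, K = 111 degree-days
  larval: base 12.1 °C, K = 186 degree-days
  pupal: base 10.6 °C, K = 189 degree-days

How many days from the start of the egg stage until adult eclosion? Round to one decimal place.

egg: 111 / (18.1 − 13.0) = 111 / 5.1 = 21.765 d.
larval: 186 / (18.1 − 12.1) = 186 / 6.0 = 31.000 d.
pupal: 189 / (18.1 − 10.6) = 189 / 7.5 = 25.200 d.
Sum = 77.965 ≈ 78.0 days.

78.0 days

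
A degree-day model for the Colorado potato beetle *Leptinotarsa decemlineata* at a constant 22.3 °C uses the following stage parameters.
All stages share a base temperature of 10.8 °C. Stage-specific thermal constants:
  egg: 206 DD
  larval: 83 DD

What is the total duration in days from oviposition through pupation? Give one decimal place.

25.1 days

Daily accumulation at 22.3 °C = 22.3 − 10.8 = 11.5 DD/day.
Total K = 206 + 83 = 289 DD.
Total duration = 289 / 11.5 = 25.130 ≈ 25.1 days.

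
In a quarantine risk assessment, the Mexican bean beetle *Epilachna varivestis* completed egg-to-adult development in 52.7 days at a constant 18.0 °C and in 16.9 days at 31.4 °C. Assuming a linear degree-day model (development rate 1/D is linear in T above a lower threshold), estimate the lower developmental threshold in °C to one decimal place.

Linear rate model ⇒ the product D·(T − T_b) is constant across temperatures.
52.7·(18.0 − T_b) = 16.9·(31.4 − T_b)
T_b = (52.7·18.0 − 16.9·31.4) / (52.7 − 16.9) = 417.94 / 35.8 = 11.674 °C ≈ 11.7 °C.

11.7 °C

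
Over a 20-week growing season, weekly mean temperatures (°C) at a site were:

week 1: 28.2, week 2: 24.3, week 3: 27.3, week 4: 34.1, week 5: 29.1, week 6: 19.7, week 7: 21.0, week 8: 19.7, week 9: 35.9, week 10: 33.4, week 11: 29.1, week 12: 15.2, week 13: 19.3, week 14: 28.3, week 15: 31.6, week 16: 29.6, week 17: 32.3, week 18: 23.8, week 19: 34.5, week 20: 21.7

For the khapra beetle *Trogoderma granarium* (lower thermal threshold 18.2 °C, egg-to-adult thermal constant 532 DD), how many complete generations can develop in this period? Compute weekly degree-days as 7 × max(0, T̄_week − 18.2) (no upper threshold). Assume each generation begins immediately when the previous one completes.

Weekly DD (7 × max(0, T̄ − 18.2)): 70.0, 42.7, 63.7, 111.3, 76.3, 10.5, 19.6, 10.5, 123.9, 106.4, 76.3, 0.0, 7.7, 70.7, 93.8, 79.8, 98.7, 39.2, 114.1, 24.5.
Season total = 1239.7 DD.
Complete generations = ⌊1239.7 / 532⌋ = 2.

2 generations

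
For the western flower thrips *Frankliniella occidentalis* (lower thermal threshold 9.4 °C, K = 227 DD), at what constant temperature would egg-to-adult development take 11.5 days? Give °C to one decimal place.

Required daily accumulation = 227 / 11.5 = 19.739 DD/day.
T = T_base + 19.739 = 9.4 + 19.739 = 29.139 ≈ 29.1 °C.

29.1 °C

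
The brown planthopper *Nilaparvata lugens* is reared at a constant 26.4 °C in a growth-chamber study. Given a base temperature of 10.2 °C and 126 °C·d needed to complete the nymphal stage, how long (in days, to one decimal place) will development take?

Daily accumulation = 26.4 − 10.2 = 16.2 DD/day.
Duration = 126 / 16.2 = 7.778 ≈ 7.8 days.

7.8 days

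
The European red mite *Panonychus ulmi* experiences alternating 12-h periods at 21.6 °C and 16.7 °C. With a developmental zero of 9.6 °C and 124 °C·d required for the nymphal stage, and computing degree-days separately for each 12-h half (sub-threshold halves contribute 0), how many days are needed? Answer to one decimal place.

13.0 days

Day half: max(0, 21.6 − 9.6) × 0.5 = 12.0 × 0.5 = 6.00 DD.
Night half: max(0, 16.7 − 9.6) × 0.5 = 7.1 × 0.5 = 3.55 DD.
Per 24 h: 9.55 DD/day.
Duration = 124 / 9.55 = 12.984 ≈ 13.0 days.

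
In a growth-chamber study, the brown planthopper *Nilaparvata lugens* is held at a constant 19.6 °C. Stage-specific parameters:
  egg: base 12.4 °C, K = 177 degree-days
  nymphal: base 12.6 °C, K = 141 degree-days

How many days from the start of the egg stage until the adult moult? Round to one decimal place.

44.7 days

egg: 177 / (19.6 − 12.4) = 177 / 7.2 = 24.583 d.
nymphal: 141 / (19.6 − 12.6) = 141 / 7.0 = 20.143 d.
Sum = 44.726 ≈ 44.7 days.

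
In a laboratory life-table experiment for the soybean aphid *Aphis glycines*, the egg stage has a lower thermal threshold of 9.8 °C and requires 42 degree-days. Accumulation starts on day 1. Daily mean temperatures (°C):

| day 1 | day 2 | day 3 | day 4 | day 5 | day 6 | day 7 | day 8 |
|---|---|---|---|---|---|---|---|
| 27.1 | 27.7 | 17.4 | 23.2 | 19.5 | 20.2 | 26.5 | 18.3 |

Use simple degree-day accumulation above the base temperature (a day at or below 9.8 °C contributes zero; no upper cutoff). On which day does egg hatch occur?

day 3

Daily DD above 9.8 °C: 17.3, 17.9, 7.6, 13.4, 9.7, 10.4, 16.7, 8.5.
Cumulative: 17.3, 35.2, 42.8, 56.2, 65.9, 76.3, 93.0, 101.5.
The total first reaches 42 DD on day 3.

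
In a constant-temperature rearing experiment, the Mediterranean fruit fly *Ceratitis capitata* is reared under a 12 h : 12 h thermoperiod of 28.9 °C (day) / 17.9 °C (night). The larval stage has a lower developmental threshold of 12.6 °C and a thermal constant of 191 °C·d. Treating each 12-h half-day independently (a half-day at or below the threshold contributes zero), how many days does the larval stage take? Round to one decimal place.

17.7 days

Day half: max(0, 28.9 − 12.6) × 0.5 = 16.3 × 0.5 = 8.15 DD.
Night half: max(0, 17.9 − 12.6) × 0.5 = 5.3 × 0.5 = 2.65 DD.
Per 24 h: 10.80 DD/day.
Duration = 191 / 10.80 = 17.685 ≈ 17.7 days.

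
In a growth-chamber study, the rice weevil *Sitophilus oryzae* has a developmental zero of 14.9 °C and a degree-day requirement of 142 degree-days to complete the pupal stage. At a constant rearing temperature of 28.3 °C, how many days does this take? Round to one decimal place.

Daily accumulation = 28.3 − 14.9 = 13.4 DD/day.
Duration = 142 / 13.4 = 10.597 ≈ 10.6 days.

10.6 days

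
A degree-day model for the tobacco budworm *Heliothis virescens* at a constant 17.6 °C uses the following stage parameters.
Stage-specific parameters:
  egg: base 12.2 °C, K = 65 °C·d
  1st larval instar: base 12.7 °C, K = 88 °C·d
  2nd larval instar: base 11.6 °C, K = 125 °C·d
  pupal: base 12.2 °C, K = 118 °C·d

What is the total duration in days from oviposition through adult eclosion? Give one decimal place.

egg: 65 / (17.6 − 12.2) = 65 / 5.4 = 12.037 d.
1st larval instar: 88 / (17.6 − 12.7) = 88 / 4.9 = 17.959 d.
2nd larval instar: 125 / (17.6 − 11.6) = 125 / 6.0 = 20.833 d.
pupal: 118 / (17.6 − 12.2) = 118 / 5.4 = 21.852 d.
Sum = 72.681 ≈ 72.7 days.

72.7 days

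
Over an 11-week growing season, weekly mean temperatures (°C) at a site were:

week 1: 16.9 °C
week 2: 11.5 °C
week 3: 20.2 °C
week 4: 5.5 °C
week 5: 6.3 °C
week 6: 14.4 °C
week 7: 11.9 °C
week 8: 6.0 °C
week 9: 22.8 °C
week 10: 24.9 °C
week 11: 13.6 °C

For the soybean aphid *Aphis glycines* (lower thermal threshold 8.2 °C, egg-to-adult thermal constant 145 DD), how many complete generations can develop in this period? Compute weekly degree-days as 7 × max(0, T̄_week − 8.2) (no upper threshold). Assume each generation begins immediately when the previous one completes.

Weekly DD (7 × max(0, T̄ − 8.2)): 60.9, 23.1, 84.0, 0.0, 0.0, 43.4, 25.9, 0.0, 102.2, 116.9, 37.8.
Season total = 494.2 DD.
Complete generations = ⌊494.2 / 145⌋ = 3.

3 generations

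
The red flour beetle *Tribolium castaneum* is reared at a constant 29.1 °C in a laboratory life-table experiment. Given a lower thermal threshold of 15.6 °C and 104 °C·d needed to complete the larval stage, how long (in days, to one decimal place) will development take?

7.7 days

Daily accumulation = 29.1 − 15.6 = 13.5 DD/day.
Duration = 104 / 13.5 = 7.704 ≈ 7.7 days.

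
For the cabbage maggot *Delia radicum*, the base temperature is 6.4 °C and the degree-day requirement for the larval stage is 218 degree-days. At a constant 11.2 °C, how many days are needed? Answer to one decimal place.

45.4 days

Daily accumulation = 11.2 − 6.4 = 4.8 DD/day.
Duration = 218 / 4.8 = 45.417 ≈ 45.4 days.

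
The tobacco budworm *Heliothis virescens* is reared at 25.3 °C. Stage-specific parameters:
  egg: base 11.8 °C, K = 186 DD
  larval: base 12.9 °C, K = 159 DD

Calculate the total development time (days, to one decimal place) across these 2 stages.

egg: 186 / (25.3 − 11.8) = 186 / 13.5 = 13.778 d.
larval: 159 / (25.3 − 12.9) = 159 / 12.4 = 12.823 d.
Sum = 26.600 ≈ 26.6 days.

26.6 days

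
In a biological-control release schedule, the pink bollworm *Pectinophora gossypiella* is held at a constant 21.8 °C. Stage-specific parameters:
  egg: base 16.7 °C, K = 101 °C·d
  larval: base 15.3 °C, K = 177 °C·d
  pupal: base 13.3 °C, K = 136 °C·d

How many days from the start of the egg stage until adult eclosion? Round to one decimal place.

63.0 days

egg: 101 / (21.8 − 16.7) = 101 / 5.1 = 19.804 d.
larval: 177 / (21.8 − 15.3) = 177 / 6.5 = 27.231 d.
pupal: 136 / (21.8 − 13.3) = 136 / 8.5 = 16.000 d.
Sum = 63.035 ≈ 63.0 days.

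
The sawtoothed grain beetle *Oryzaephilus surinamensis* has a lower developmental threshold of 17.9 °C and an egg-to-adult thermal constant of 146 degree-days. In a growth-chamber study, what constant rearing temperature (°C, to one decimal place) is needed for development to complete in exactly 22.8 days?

24.3 °C

Required daily accumulation = 146 / 22.8 = 6.404 DD/day.
T = T_base + 6.404 = 17.9 + 6.404 = 24.304 ≈ 24.3 °C.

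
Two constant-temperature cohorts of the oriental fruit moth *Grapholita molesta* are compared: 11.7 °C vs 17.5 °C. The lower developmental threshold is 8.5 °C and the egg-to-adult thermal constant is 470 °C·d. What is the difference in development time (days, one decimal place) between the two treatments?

At 11.7 °C: 470 / (11.7 − 8.5) = 470 / 3.2 = 146.875 d.
At 17.5 °C: 470 / (17.5 − 8.5) = 470 / 9.0 = 52.222 d.
Difference = |146.875 − 52.222| = 94.653 ≈ 94.7 days.

94.7 days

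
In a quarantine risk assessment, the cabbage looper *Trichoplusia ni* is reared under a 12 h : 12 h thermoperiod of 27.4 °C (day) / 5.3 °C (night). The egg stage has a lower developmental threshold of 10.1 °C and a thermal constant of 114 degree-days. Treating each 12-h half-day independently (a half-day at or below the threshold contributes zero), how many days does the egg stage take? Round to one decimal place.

13.2 days

Day half: max(0, 27.4 − 10.1) × 0.5 = 17.3 × 0.5 = 8.65 DD.
Night half: max(0, 5.3 − 10.1) × 0.5 = 0.0 × 0.5 = 0.00 DD.
Per 24 h: 8.65 DD/day.
Duration = 114 / 8.65 = 13.179 ≈ 13.2 days.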